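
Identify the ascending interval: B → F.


Working:
Letter names: B → F spans 5 letter names → a 5th
Semitones: B → F = 6 half-steps
A 5th of 6 semitones is a diminished 5th
= diminished 5th


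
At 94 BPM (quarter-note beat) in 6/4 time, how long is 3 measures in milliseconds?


Quarter-note beat duration = 60000 / 94 ms
Beats per measure (6/4) = 6
One measure = 6 × 60000 / 94 = 360000 / 94 ms
3 measures = 3 × 360000 / 94 = 1080000 / 94
= 11489.4 ms


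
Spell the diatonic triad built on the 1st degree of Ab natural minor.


Working:
Ab natural minor scale: Ab Bb Cb Db Eb Fb Gb
Diatonic triad on degree 1 stacks scale notes 1, 3, 5: Ab Cb Eb
Ab→Cb = 3 semitones; Ab→Eb = 7 semitones → minor triad
= Ab Cb Eb (minor)


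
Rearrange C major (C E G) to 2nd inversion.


Root position: C E G
2nd inversion: move root and 3rd up an octave
Bass note: G
Notes (bottom to top) = G C E


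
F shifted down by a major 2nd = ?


Reasoning:
major 2nd: 2 letter names, 2 semitones
Letter: F - 1 → E
Pitch: F - 2 semitones, spelled as an E → Eb
= Eb


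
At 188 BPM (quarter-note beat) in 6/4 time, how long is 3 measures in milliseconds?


Step by step:
Quarter-note beat duration = 60000 / 188 ms
Beats per measure (6/4) = 6
One measure = 6 × 60000 / 188 = 360000 / 188 ms
3 measures = 3 × 360000 / 188 = 1080000 / 188
= 5744.7 ms


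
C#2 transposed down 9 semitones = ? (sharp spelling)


C#2: chromatic position 1 in octave 2 → absolute = 2×12 + 1 = 25
Transpose down 9: 25 - 9 = 16
16 = 1×12 + 4 → E in octave 1
Result = E1


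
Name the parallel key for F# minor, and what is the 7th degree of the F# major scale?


Reasoning:
Parallel keys share the same tonic but differ in mode
F# minor → parallel is F# major
F# major scale: F# G# A# B C# D# E#
= F# major; 7th degree = E#


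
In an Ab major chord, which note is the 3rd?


Step by step:
Major triad = root + major 3rd (4 semitones) + perfect 5th (7 semitones)
A triad on Ab stacks thirds, so the chord tones use letter names A-C-E
Root: Ab
Major 3rd above Ab: C
Perfect 5th above Ab: Eb
The 3rd = C


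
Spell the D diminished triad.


Let's work it out.
Diminished triad = root + minor 3rd (3 semitones) + diminished 5th (6 semitones)
A triad on D stacks thirds, so the chord tones use letter names D-F-A
Root: D
Minor 3rd above D: F
Diminished 5th above D: Ab
Chord = D F Ab


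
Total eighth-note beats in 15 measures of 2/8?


Working:
Time signature 2/8: the bottom number 8 means the eighth note gets one count
The top number 2 means 2 eighth-note beats per measure
Total = 2 × 15 measures
= 30 eighth-note beats


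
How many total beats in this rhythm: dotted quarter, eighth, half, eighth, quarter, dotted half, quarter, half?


Working:
Beat values:
  dotted quarter = 1.5 beats
  eighth = 0.5 beats
  half = 2 beats
  eighth = 0.5 beats
  quarter = 1 beat
  dotted half = 3 beats
  quarter = 1 beat
  half = 2 beats
Sum = 1.5 + 0.5 + 2 + 0.5 + 1 + 3 + 1 + 2
= 11.5 beats


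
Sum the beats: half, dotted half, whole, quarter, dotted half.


Beat values:
  half = 2 beats
  dotted half = 3 beats
  whole = 4 beats
  quarter = 1 beat
  dotted half = 3 beats
Sum = 2 + 3 + 4 + 1 + 3
= 13 beats


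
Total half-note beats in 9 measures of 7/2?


Reasoning:
Time signature 7/2: the bottom number 2 means the half note gets one count
The top number 7 means 7 half-note beats per measure
Total = 7 × 9 measures
= 63 half-note beats


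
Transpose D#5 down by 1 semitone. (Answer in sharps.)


D#5: chromatic position 3 in octave 5 → absolute = 5×12 + 3 = 63
Transpose down 1: 63 - 1 = 62
62 = 5×12 + 2 → D in octave 5
Result = D5


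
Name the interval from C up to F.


Let's work it out.
Letter names: C → F spans 4 letter names → a 4th
Semitones: C → F = 5 half-steps
A 4th of 5 semitones is a perfect 4th
= perfect 4th


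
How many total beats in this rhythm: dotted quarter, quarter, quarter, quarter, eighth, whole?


Reasoning:
Beat values:
  dotted quarter = 1.5 beats
  quarter = 1 beat
  quarter = 1 beat
  quarter = 1 beat
  eighth = 0.5 beats
  whole = 4 beats
Sum = 1.5 + 1 + 1 + 1 + 0.5 + 4
= 9 beats


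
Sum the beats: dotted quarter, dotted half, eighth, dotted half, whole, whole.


Let's work it out.
Beat values:
  dotted quarter = 1.5 beats
  dotted half = 3 beats
  eighth = 0.5 beats
  dotted half = 3 beats
  whole = 4 beats
  whole = 4 beats
Sum = 1.5 + 3 + 0.5 + 3 + 4 + 4
= 16 beats


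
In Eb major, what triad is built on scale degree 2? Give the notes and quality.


Solution.
Eb major scale: Eb F G Ab Bb C D
Diatonic triad on degree 2 stacks scale notes 2, 4, 6: F Ab C
F→Ab = 3 semitones; F→C = 7 semitones → minor triad
= F Ab C (minor)


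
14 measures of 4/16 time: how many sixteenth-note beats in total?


Solution.
Time signature 4/16: the bottom number 16 means the sixteenth note gets one count
The top number 4 means 4 sixteenth-note beats per measure
Total = 4 × 14 measures
= 56 sixteenth-note beats


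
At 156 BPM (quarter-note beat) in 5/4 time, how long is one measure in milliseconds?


Let's work it out.
Quarter-note beat duration = 60000 / 156 ms
Beats per measure (5/4) = 5
One measure = 5 × 60000 / 156 = 300000 / 156 ms
= 1923.1 ms


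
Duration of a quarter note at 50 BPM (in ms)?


Let's work it out.
One quarter-note beat = 60000 / BPM = 60000 / 50 ms
Duration = 60000 / 50
= 1200.0 ms


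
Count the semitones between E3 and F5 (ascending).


Reasoning:
Absolute semitone position = octave×12 + chromatic position
E3: 3×12 + 4 = 40
F5: 5×12 + 5 = 65
Difference = 65 - 40 = 25
= 25 semitones


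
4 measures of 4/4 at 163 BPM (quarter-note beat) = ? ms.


Reasoning:
Quarter-note beat duration = 60000 / 163 ms
Beats per measure (4/4) = 4
One measure = 4 × 60000 / 163 = 240000 / 163 ms
4 measures = 4 × 240000 / 163 = 960000 / 163
= 5889.6 ms


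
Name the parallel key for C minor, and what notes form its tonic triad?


Working:
Parallel keys share the same tonic but differ in mode
C minor → parallel is C major
Tonic triad of C major = C E G
= C major; triad = C E G


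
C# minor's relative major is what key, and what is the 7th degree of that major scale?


Solution.
The relative major shares the key signature and is a minor 3rd above the minor tonic
A minor 3rd above C# is E
→ relative major of C# minor is E major
E major scale: E F# G# A B C# D#
= E major; 7th degree = D#


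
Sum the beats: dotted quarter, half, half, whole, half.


Let's work it out.
Beat values:
  dotted quarter = 1.5 beats
  half = 2 beats
  half = 2 beats
  whole = 4 beats
  half = 2 beats
Sum = 1.5 + 2 + 2 + 4 + 2
= 11.5 beats


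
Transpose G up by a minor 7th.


Reasoning:
minor 7th: 7 letter names, 10 semitones
Letter: G + 6 → F
Pitch: G + 10 semitones, spelled as an F → F
= F


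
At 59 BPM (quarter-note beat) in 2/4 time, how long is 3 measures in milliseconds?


Reasoning:
Quarter-note beat duration = 60000 / 59 ms
Beats per measure (2/4) = 2
One measure = 2 × 60000 / 59 = 120000 / 59 ms
3 measures = 3 × 120000 / 59 = 360000 / 59
= 6101.7 ms


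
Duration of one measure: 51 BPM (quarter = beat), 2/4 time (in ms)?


Solution.
Quarter-note beat duration = 60000 / 51 ms
Beats per measure (2/4) = 2
One measure = 2 × 60000 / 51 = 120000 / 51 ms
= 2352.9 ms


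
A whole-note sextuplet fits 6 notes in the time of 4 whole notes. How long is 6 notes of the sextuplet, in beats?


Working:
Sextuplet: 6 notes occupy the space of 4 whole notes
Space = 4 × 4 = 16 beats
Each sextuplet note = 16 / 6 = 8/3 beats
6 notes = 6 × 8/3 = 16
= 16 beats


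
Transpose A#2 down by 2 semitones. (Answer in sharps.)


Step by step:
A#2: chromatic position 10 in octave 2 → absolute = 2×12 + 10 = 34
Transpose down 2: 34 - 2 = 32
32 = 2×12 + 8 → G# in octave 2
Result = G#2


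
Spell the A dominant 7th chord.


Reasoning:
Dominant 7th chord = root + major 3rd + perfect 5th + minor 7th
Seventh chords stack in thirds, so the letter names are A-C-E-G
Root: A
Major 3rd above A: C#
Perfect 5th above A: E
Minor 7th above A: G
Chord = A C# E G


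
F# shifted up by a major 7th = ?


Step by step:
major 7th: 7 letter names, 11 semitones
Letter: F + 6 → E
Pitch: F# + 11 semitones, spelled as an E → E#
= E#


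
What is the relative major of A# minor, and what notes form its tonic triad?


The relative major shares the key signature and is a minor 3rd above the minor tonic
A minor 3rd above A# is C#
→ relative major of A# minor is C# major
Tonic triad of C# major = root + major 3rd + perfect 5th = C# E# G#
= C# major; triad = C# E# G#


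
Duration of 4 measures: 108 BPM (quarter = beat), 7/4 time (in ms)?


Step by step:
Quarter-note beat duration = 60000 / 108 ms
Beats per measure (7/4) = 7
One measure = 7 × 60000 / 108 = 420000 / 108 ms
4 measures = 4 × 420000 / 108 = 1680000 / 108
= 15555.6 ms


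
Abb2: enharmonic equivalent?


Let's work it out.
Enharmonic notes sound the same pitch but are spelled with different letter names
Abb and G name the same pitch class
= G2


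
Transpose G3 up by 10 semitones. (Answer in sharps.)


Step by step:
G3: chromatic position 7 in octave 3 → absolute = 3×12 + 7 = 43
Transpose up 10: 43 + 10 = 53
53 = 4×12 + 5 → F in octave 4
Result = F4


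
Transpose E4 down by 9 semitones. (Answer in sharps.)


E4: chromatic position 4 in octave 4 → absolute = 4×12 + 4 = 52
Transpose down 9: 52 - 9 = 43
43 = 3×12 + 7 → G in octave 3
Result = G3


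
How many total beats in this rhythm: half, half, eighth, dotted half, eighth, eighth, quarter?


Let's work it out.
Beat values:
  half = 2 beats
  half = 2 beats
  eighth = 0.5 beats
  dotted half = 3 beats
  eighth = 0.5 beats
  eighth = 0.5 beats
  quarter = 1 beat
Sum = 2 + 2 + 0.5 + 3 + 0.5 + 0.5 + 1
= 9.5 beats


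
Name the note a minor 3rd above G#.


A 3rd spans 3 letter names, so from G we land on B
A minor 3rd = 3 semitones above G#
Spell B at that pitch: B
= B


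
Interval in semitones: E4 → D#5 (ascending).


Step by step:
Absolute semitone position = octave×12 + chromatic position
E4: 4×12 + 4 = 52
D#5: 5×12 + 3 = 63
Difference = 63 - 52 = 11
= 11 semitones


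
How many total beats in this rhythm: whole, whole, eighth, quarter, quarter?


Let's work it out.
Beat values:
  whole = 4 beats
  whole = 4 beats
  eighth = 0.5 beats
  quarter = 1 beat
  quarter = 1 beat
Sum = 4 + 4 + 0.5 + 1 + 1
= 10.5 beats


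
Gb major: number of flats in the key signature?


Flat major keys: C(0), F(1), Bb(2), Eb(3), Ab(4), Db(5), Gb(6), Cb(7)
Gb major has 6 flats
Order of flats: Bb Eb Ab Db Gb Cb Fb → first 6: Bb, Eb, Ab, Db, Gb, Cb
= 6 flats


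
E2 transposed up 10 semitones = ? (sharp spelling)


Working:
E2: chromatic position 4 in octave 2 → absolute = 2×12 + 4 = 28
Transpose up 10: 28 + 10 = 38
38 = 3×12 + 2 → D in octave 3
Result = D3


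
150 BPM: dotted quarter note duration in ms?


One quarter-note beat = 60000 / BPM = 60000 / 150 ms
Dotted quarter note = 3/2 × quarter note
Duration = 3/2 × 60000 / 150 = 90000 / 150
= 600.0 ms


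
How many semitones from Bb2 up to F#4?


Step by step:
Absolute semitone position = octave×12 + chromatic position
Bb2: 2×12 + 10 = 34
F#4: 4×12 + 6 = 54
Difference = 54 - 34 = 20
= 20 semitones


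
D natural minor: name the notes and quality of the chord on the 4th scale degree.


Reasoning:
D natural minor scale: D E F G A Bb C
Diatonic triad on degree 4 stacks scale notes 4, 6, 1: G Bb D
G→Bb = 3 semitones; G→D = 7 semitones → minor triad
= G Bb D (minor)


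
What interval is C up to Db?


Working:
Letter names: C → D spans 2 letter names → a 2nd
Semitones: C → Db = 1 half-step
A 2nd of 1 semitone is a minor 2nd
= minor 2nd


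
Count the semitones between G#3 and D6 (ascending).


Step by step:
Absolute semitone position = octave×12 + chromatic position
G#3: 3×12 + 8 = 44
D6: 6×12 + 2 = 74
Difference = 74 - 44 = 30
= 30 semitones


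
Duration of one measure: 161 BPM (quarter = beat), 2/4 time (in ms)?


Step by step:
Quarter-note beat duration = 60000 / 161 ms
Beats per measure (2/4) = 2
One measure = 2 × 60000 / 161 = 120000 / 161 ms
= 745.3 ms


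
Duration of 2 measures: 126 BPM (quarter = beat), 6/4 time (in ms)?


Let's work it out.
Quarter-note beat duration = 60000 / 126 ms
Beats per measure (6/4) = 6
One measure = 6 × 60000 / 126 = 360000 / 126 ms
2 measures = 2 × 360000 / 126 = 720000 / 126
= 5714.3 ms


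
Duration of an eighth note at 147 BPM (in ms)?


Solution.
One quarter-note beat = 60000 / BPM = 60000 / 147 ms
Eighth note = 1/2 × quarter note
Duration = 1/2 × 60000 / 147 = 30000 / 147
= 204.1 ms


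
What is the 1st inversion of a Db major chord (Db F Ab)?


Let's work it out.
Root position: Db F Ab
1st inversion: move root up an octave
Bass note: F
Notes (bottom to top) = F Ab Db


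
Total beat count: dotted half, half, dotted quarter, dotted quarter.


Reasoning:
Beat values:
  dotted half = 3 beats
  half = 2 beats
  dotted quarter = 1.5 beats
  dotted quarter = 1.5 beats
Sum = 3 + 2 + 1.5 + 1.5
= 8 beats


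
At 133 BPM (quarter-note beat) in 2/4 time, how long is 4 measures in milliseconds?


Quarter-note beat duration = 60000 / 133 ms
Beats per measure (2/4) = 2
One measure = 2 × 60000 / 133 = 120000 / 133 ms
4 measures = 4 × 120000 / 133 = 480000 / 133
= 3609.0 ms


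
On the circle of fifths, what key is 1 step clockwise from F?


Step by step:
Each clockwise step on the circle of fifths moves up a perfect 5th
From F: F → C
= C


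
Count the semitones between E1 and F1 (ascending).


Let's work it out.
Absolute semitone position = octave×12 + chromatic position
E1: 1×12 + 4 = 16
F1: 1×12 + 5 = 17
Difference = 17 - 16 = 1
= 1 semitone


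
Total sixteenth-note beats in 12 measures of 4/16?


Solution.
Time signature 4/16: the bottom number 16 means the sixteenth note gets one count
The top number 4 means 4 sixteenth-note beats per measure
Total = 4 × 12 measures
= 48 sixteenth-note beats


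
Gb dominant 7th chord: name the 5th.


Reasoning:
Dominant 7th chord = root + major 3rd + perfect 5th + minor 7th
Seventh chords stack in thirds, so the letter names are G-B-D-F
Root: Gb
Major 3rd above Gb: Bb
Perfect 5th above Gb: Db
Minor 7th above Gb: Fb
The 5th = Db


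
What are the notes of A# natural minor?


Natural minor scale pattern: W-H-W-W-H-W-W (2-1-2-2-1-2-2 semitones)
Starting from A#:
  A# + 2 semitones → B#
  B# + 1 semitone → C#
  C# + 2 semitones → D#
  D# + 2 semitones → E#
  E# + 1 semitone → F#
  F# + 2 semitones → G#
  G# + 2 semitones → A#
Scale = A# B# C# D# E# F# G#


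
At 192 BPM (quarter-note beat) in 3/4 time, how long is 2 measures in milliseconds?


Step by step:
Quarter-note beat duration = 60000 / 192 ms
Beats per measure (3/4) = 3
One measure = 3 × 60000 / 192 = 180000 / 192 ms
2 measures = 2 × 180000 / 192 = 360000 / 192
= 1875.0 ms


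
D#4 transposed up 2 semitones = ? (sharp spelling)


Working:
D#4: chromatic position 3 in octave 4 → absolute = 4×12 + 3 = 51
Transpose up 2: 51 + 2 = 53
53 = 4×12 + 5 → F in octave 4
Result = F4


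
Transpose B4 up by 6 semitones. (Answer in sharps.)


B4: chromatic position 11 in octave 4 → absolute = 4×12 + 11 = 59
Transpose up 6: 59 + 6 = 65
65 = 5×12 + 5 → F in octave 5
Result = F5


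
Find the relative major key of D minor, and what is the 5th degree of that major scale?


The relative major shares the key signature and is a minor 3rd above the minor tonic
A minor 3rd above D is F
→ relative major of D minor is F major
F major scale: F G A Bb C D E
= F major; 5th degree = C


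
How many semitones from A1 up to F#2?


Absolute semitone position = octave×12 + chromatic position
A1: 1×12 + 9 = 21
F#2: 2×12 + 6 = 30
Difference = 30 - 21 = 9
= 9 semitones


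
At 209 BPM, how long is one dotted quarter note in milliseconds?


One quarter-note beat = 60000 / BPM = 60000 / 209 ms
Dotted quarter note = 3/2 × quarter note
Duration = 3/2 × 60000 / 209 = 90000 / 209
= 430.6 ms


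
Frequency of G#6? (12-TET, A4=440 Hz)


Reasoning:
f = 440 × 2^(n/12) where n = semitones from A4
G#6: 23 semitones from A4
f = 440 × 2^(23/12)
f = 1661.22 Hz


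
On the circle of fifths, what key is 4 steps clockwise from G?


Each clockwise step on the circle of fifths moves up a perfect 5th
From G: G → D → A → E → B
= B


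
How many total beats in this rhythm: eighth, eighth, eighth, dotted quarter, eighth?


Step by step:
Beat values:
  eighth = 0.5 beats
  eighth = 0.5 beats
  eighth = 0.5 beats
  dotted quarter = 1.5 beats
  eighth = 0.5 beats
Sum = 0.5 + 0.5 + 0.5 + 1.5 + 0.5
= 3.5 beats


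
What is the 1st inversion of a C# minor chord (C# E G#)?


Let's work it out.
Root position: C# E G#
1st inversion: move root up an octave
Bass note: E
Notes (bottom to top) = E G# C#


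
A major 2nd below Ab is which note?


Solution.
A 2nd spans 2 letter names, so from A we land on G
A major 2nd = 2 semitones below Ab
Spell G at that pitch: Gb
= Gb


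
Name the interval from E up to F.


Letter names: E → F spans 2 letter names → a 2nd
Semitones: E → F = 1 half-step
A 2nd of 1 semitone is a minor 2nd
= minor 2nd


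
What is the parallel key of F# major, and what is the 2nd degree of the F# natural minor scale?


Parallel keys share the same tonic but differ in mode
F# major → parallel is F# minor
F# natural minor scale: F# G# A B C# D E
= F# minor; 2nd degree = G#


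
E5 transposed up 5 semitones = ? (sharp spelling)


E5: chromatic position 4 in octave 5 → absolute = 5×12 + 4 = 64
Transpose up 5: 64 + 5 = 69
69 = 5×12 + 9 → A in octave 5
Result = A5


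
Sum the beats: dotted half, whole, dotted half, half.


Solution.
Beat values:
  dotted half = 3 beats
  whole = 4 beats
  dotted half = 3 beats
  half = 2 beats
Sum = 3 + 4 + 3 + 2
= 12 beats


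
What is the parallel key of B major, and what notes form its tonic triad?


Step by step:
Parallel keys share the same tonic but differ in mode
B major → parallel is B minor
Tonic triad of B minor = B D F#
= B minor; triad = B D F#


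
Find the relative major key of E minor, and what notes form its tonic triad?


Solution.
The relative major shares the key signature and is a minor 3rd above the minor tonic
A minor 3rd above E is G
→ relative major of E minor is G major
Tonic triad of G major = root + major 3rd + perfect 5th = G B D
= G major; triad = G B D


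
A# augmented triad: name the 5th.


Solution.
Augmented triad = root + major 3rd (4 semitones) + augmented 5th (8 semitones)
A triad on A# stacks thirds, so the chord tones use letter names A-C-E
Root: A#
Major 3rd above A#: C##
Augmented 5th above A#: E##
The 5th = E##


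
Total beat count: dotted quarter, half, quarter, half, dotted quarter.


Solution.
Beat values:
  dotted quarter = 1.5 beats
  half = 2 beats
  quarter = 1 beat
  half = 2 beats
  dotted quarter = 1.5 beats
Sum = 1.5 + 2 + 1 + 2 + 1.5
= 8 beats


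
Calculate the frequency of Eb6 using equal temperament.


Solution.
f = 440 × 2^(n/12) where n = semitones from A4
Eb6: 18 semitones from A4
f = 440 × 2^(18/12)
f = 1244.51 Hz


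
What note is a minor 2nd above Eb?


Working:
A 2nd spans 2 letter names, so from E we land on F
A minor 2nd = 1 semitone above Eb
Spell F at that pitch: Fb
= Fb


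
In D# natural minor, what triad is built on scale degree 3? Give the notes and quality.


Solution.
D# natural minor scale: D# E# F# G# A# B C#
Diatonic triad on degree 3 stacks scale notes 3, 5, 7: F# A# C#
F#→A# = 4 semitones; F#→C# = 7 semitones → major triad
= F# A# C# (major)


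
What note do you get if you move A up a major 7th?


Step by step:
major 7th: 7 letter names, 11 semitones
Letter: A + 6 → G
Pitch: A + 11 semitones, spelled as a G → G#
= G#


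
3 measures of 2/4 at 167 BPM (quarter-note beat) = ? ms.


Quarter-note beat duration = 60000 / 167 ms
Beats per measure (2/4) = 2
One measure = 2 × 60000 / 167 = 120000 / 167 ms
3 measures = 3 × 120000 / 167 = 360000 / 167
= 2155.7 ms


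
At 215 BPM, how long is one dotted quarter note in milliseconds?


Working:
One quarter-note beat = 60000 / BPM = 60000 / 215 ms
Dotted quarter note = 3/2 × quarter note
Duration = 3/2 × 60000 / 215 = 90000 / 215
= 418.6 ms


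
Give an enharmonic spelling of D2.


Reasoning:
Enharmonic notes sound the same pitch but are spelled with different letter names
D and C## name the same pitch class
= C##2


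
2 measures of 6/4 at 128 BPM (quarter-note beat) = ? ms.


Reasoning:
Quarter-note beat duration = 60000 / 128 ms
Beats per measure (6/4) = 6
One measure = 6 × 60000 / 128 = 360000 / 128 ms
2 measures = 2 × 360000 / 128 = 720000 / 128
= 5625.0 ms


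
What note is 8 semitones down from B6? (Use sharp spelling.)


Step by step:
B6: chromatic position 11 in octave 6 → absolute = 6×12 + 11 = 83
Transpose down 8: 83 - 8 = 75
75 = 6×12 + 3 → D# in octave 6
Result = D#6


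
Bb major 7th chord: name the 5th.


Let's work it out.
Major 7th chord = root + major 3rd + perfect 5th + major 7th
Seventh chords stack in thirds, so the letter names are B-D-F-A
Root: Bb
Major 3rd above Bb: D
Perfect 5th above Bb: F
Major 7th above Bb: A
The 5th = F


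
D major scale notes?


Solution.
Major scale pattern: W-W-H-W-W-W-H (2-2-1-2-2-2-1 semitones)
Starting from D:
  D + 2 semitones → E
  E + 2 semitones → F#
  F# + 1 semitone → G
  G + 2 semitones → A
  A + 2 semitones → B
  B + 2 semitones → C#
  C# + 1 semitone → D
Scale = D E F# G A B C#


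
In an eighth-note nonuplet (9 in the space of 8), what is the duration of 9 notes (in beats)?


Working:
Nonuplet: 9 notes occupy the space of 8 eighth notes
Space = 8 × 1/2 = 4 beats
Each nonuplet note = 4 / 9 = 4/9 beats
9 notes = 9 × 4/9 = 4
= 4 beats


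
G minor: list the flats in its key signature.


Step by step:
Flat minor keys: A(0), D(1), G(2), C(3), F(4), Bb(5), Eb(6), Ab(7)
G minor has 2 flats
Order of flats: Bb Eb Ab Db Gb Cb Fb → first 2: Bb, Eb
= Bb, Eb


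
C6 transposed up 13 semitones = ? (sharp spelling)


C6: chromatic position 0 in octave 6 → absolute = 6×12 + 0 = 72
Transpose up 13: 72 + 13 = 85
85 = 7×12 + 1 → C# in octave 7
Result = C#7


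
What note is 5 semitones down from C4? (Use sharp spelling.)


C4: chromatic position 0 in octave 4 → absolute = 4×12 + 0 = 48
Transpose down 5: 48 - 5 = 43
43 = 3×12 + 7 → G in octave 3
Result = G3


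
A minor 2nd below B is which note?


Working:
A 2nd spans 2 letter names, so from B we land on A
A minor 2nd = 1 semitone below B
Spell A at that pitch: A#
= A#


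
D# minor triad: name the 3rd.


Step by step:
Minor triad = root + minor 3rd (3 semitones) + perfect 5th (7 semitones)
A triad on D# stacks thirds, so the chord tones use letter names D-F-A
Root: D#
Minor 3rd above D#: F#
Perfect 5th above D#: A#
The 3rd = F#


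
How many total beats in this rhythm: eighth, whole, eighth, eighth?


Beat values:
  eighth = 0.5 beats
  whole = 4 beats
  eighth = 0.5 beats
  eighth = 0.5 beats
Sum = 0.5 + 4 + 0.5 + 0.5
= 5.5 beats


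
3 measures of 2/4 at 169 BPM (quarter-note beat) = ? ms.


Quarter-note beat duration = 60000 / 169 ms
Beats per measure (2/4) = 2
One measure = 2 × 60000 / 169 = 120000 / 169 ms
3 measures = 3 × 120000 / 169 = 360000 / 169
= 2130.2 ms


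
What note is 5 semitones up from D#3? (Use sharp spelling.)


Working:
D#3: chromatic position 3 in octave 3 → absolute = 3×12 + 3 = 39
Transpose up 5: 39 + 5 = 44
44 = 3×12 + 8 → G# in octave 3
Result = G#3


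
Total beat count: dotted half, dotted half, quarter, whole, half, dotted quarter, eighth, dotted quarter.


Working:
Beat values:
  dotted half = 3 beats
  dotted half = 3 beats
  quarter = 1 beat
  whole = 4 beats
  half = 2 beats
  dotted quarter = 1.5 beats
  eighth = 0.5 beats
  dotted quarter = 1.5 beats
Sum = 3 + 3 + 1 + 4 + 2 + 1.5 + 0.5 + 1.5
= 16.5 beats


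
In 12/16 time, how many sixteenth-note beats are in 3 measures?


Step by step:
Time signature 12/16: the bottom number 16 means the sixteenth note gets one count
The top number 12 means 12 sixteenth-note beats per measure
Total = 12 × 3 measures
= 36 sixteenth-note beats


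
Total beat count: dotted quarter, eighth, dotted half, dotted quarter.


Step by step:
Beat values:
  dotted quarter = 1.5 beats
  eighth = 0.5 beats
  dotted half = 3 beats
  dotted quarter = 1.5 beats
Sum = 1.5 + 0.5 + 3 + 1.5
= 6.5 beats


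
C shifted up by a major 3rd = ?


major 3rd: 3 letter names, 4 semitones
Letter: C + 2 → E
Pitch: C + 4 semitones, spelled as an E → E
= E


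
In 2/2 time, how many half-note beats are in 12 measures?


Reasoning:
Time signature 2/2: the bottom number 2 means the half note gets one count
The top number 2 means 2 half-note beats per measure
Total = 2 × 12 measures
= 24 half-note beats


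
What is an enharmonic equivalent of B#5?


Enharmonic notes sound the same pitch but are spelled with different letter names
B# and C name the same pitch class
Octave numbers change at C, so B#5 = C6
= C6


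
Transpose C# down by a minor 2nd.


minor 2nd: 2 letter names, 1 semitones
Letter: C - 1 → B
Pitch: C# - 1 semitones, spelled as a B → B#
= B#


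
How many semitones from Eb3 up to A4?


Step by step:
Absolute semitone position = octave×12 + chromatic position
Eb3: 3×12 + 3 = 39
A4: 4×12 + 9 = 57
Difference = 57 - 39 = 18
= 18 semitones


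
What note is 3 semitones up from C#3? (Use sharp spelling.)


C#3: chromatic position 1 in octave 3 → absolute = 3×12 + 1 = 37
Transpose up 3: 37 + 3 = 40
40 = 3×12 + 4 → E in octave 3
Result = E3


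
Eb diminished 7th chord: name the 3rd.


Diminished 7th chord = root + minor 3rd + diminished 5th + diminished 7th
Seventh chords stack in thirds, so the letter names are E-G-B-D
Root: Eb
Minor 3rd above Eb: Gb
Diminished 5th above Eb: Bbb
Diminished 7th above Eb: Dbb
The 3rd = Gb


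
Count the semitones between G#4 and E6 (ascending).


Absolute semitone position = octave×12 + chromatic position
G#4: 4×12 + 8 = 56
E6: 6×12 + 4 = 76
Difference = 76 - 56 = 20
= 20 semitones


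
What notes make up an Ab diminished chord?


Step by step:
Diminished triad = root + minor 3rd (3 semitones) + diminished 5th (6 semitones)
A triad on Ab stacks thirds, so the chord tones use letter names A-C-E
Root: Ab
Minor 3rd above Ab: Cb
Diminished 5th above Ab: Ebb
Chord = Ab Cb Ebb


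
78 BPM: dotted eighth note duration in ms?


Let's work it out.
One quarter-note beat = 60000 / BPM = 60000 / 78 ms
Dotted eighth note = 3/4 × quarter note
Duration = 3/4 × 60000 / 78 = 45000 / 78
= 576.9 ms


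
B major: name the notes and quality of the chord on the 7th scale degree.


Reasoning:
B major scale: B C# D# E F# G# A#
Diatonic triad on degree 7 stacks scale notes 7, 2, 4: A# C# E
A#→C# = 3 semitones; A#→E = 6 semitones → diminished triad
= A# C# E (diminished)


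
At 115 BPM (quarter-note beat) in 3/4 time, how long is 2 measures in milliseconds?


Let's work it out.
Quarter-note beat duration = 60000 / 115 ms
Beats per measure (3/4) = 3
One measure = 3 × 60000 / 115 = 180000 / 115 ms
2 measures = 2 × 180000 / 115 = 360000 / 115
= 3130.4 ms


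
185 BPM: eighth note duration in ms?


One quarter-note beat = 60000 / BPM = 60000 / 185 ms
Eighth note = 1/2 × quarter note
Duration = 1/2 × 60000 / 185 = 30000 / 185
= 162.2 ms


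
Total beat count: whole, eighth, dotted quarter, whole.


Beat values:
  whole = 4 beats
  eighth = 0.5 beats
  dotted quarter = 1.5 beats
  whole = 4 beats
Sum = 4 + 0.5 + 1.5 + 4
= 10 beats


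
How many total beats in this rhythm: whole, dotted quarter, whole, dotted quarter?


Step by step:
Beat values:
  whole = 4 beats
  dotted quarter = 1.5 beats
  whole = 4 beats
  dotted quarter = 1.5 beats
Sum = 4 + 1.5 + 4 + 1.5
= 11 beats


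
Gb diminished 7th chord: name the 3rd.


Let's work it out.
Diminished 7th chord = root + minor 3rd + diminished 5th + diminished 7th
Seventh chords stack in thirds, so the letter names are G-B-D-F
Root: Gb
Minor 3rd above Gb: Bbb
Diminished 5th above Gb: Dbb
Diminished 7th above Gb: Fbb
The 3rd = Bbb


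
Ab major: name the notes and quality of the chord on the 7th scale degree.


Ab major scale: Ab Bb C Db Eb F G
Diatonic triad on degree 7 stacks scale notes 7, 2, 4: G Bb Db
G→Bb = 3 semitones; G→Db = 6 semitones → diminished triad
= G Bb Db (diminished)


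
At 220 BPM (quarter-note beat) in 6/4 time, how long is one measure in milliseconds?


Solution.
Quarter-note beat duration = 60000 / 220 ms
Beats per measure (6/4) = 6
One measure = 6 × 60000 / 220 = 360000 / 220 ms
= 1636.4 ms


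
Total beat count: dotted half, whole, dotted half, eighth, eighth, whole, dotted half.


Solution.
Beat values:
  dotted half = 3 beats
  whole = 4 beats
  dotted half = 3 beats
  eighth = 0.5 beats
  eighth = 0.5 beats
  whole = 4 beats
  dotted half = 3 beats
Sum = 3 + 4 + 3 + 0.5 + 0.5 + 4 + 3
= 18 beats


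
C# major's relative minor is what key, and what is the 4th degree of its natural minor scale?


Let's work it out.
The relative minor shares the major's key signature and starts on its 6th degree
6th degree = a major 6th above the tonic; a major 6th above C# is A#
→ relative minor of C# major is A# minor
A# natural minor scale: A# B# C# D# E# F# G#
= A# minor; 4th degree = D#


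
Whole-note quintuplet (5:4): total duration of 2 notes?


Solution.
Quintuplet: 5 notes occupy the space of 4 whole notes
Space = 4 × 4 = 16 beats
Each quintuplet note = 16 / 5 = 16/5 beats
2 notes = 2 × 16/5 = 32/5
= 32/5 beats


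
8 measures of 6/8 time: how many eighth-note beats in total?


Time signature 6/8: the bottom number 8 means the eighth note gets one count
The top number 6 means 6 eighth-note beats per measure
Total = 6 × 8 measures
= 48 eighth-note beats


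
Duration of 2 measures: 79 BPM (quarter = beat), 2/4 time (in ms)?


Working:
Quarter-note beat duration = 60000 / 79 ms
Beats per measure (2/4) = 2
One measure = 2 × 60000 / 79 = 120000 / 79 ms
2 measures = 2 × 120000 / 79 = 240000 / 79
= 3038.0 ms


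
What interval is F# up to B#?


Letter names: F → B spans 4 letter names → a 4th
Semitones: F# → B# = 6 half-steps
A 4th of 6 semitones is an augmented 4th
= augmented 4th


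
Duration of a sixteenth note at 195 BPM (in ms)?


Reasoning:
One quarter-note beat = 60000 / BPM = 60000 / 195 ms
Sixteenth note = 1/4 × quarter note
Duration = 1/4 × 60000 / 195 = 15000 / 195
= 76.9 ms


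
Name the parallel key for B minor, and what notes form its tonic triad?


Parallel keys share the same tonic but differ in mode
B minor → parallel is B major
Tonic triad of B major = B D# F#
= B major; triad = B D# F#


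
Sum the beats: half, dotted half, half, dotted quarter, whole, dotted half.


Let's work it out.
Beat values:
  half = 2 beats
  dotted half = 3 beats
  half = 2 beats
  dotted quarter = 1.5 beats
  whole = 4 beats
  dotted half = 3 beats
Sum = 2 + 3 + 2 + 1.5 + 4 + 3
= 15.5 beats


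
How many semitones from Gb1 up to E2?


Working:
Absolute semitone position = octave×12 + chromatic position
Gb1: 1×12 + 6 = 18
E2: 2×12 + 4 = 28
Difference = 28 - 18 = 10
= 10 semitones


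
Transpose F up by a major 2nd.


Working:
major 2nd: 2 letter names, 2 semitones
Letter: F + 1 → G
Pitch: F + 2 semitones, spelled as a G → G
= G


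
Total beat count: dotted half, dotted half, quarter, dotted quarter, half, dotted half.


Let's work it out.
Beat values:
  dotted half = 3 beats
  dotted half = 3 beats
  quarter = 1 beat
  dotted quarter = 1.5 beats
  half = 2 beats
  dotted half = 3 beats
Sum = 3 + 3 + 1 + 1.5 + 2 + 3
= 13.5 beats


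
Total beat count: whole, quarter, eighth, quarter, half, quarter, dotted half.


Solution.
Beat values:
  whole = 4 beats
  quarter = 1 beat
  eighth = 0.5 beats
  quarter = 1 beat
  half = 2 beats
  quarter = 1 beat
  dotted half = 3 beats
Sum = 4 + 1 + 0.5 + 1 + 2 + 1 + 3
= 12.5 beats


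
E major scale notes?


Major scale pattern: W-W-H-W-W-W-H (2-2-1-2-2-2-1 semitones)
Starting from E:
  E + 2 semitones → F#
  F# + 2 semitones → G#
  G# + 1 semitone → A
  A + 2 semitones → B
  B + 2 semitones → C#
  C# + 2 semitones → D#
  D# + 1 semitone → E
Scale = E F# G# A B C# D#


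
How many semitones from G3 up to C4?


Let's work it out.
Absolute semitone position = octave×12 + chromatic position
G3: 3×12 + 7 = 43
C4: 4×12 + 0 = 48
Difference = 48 - 43 = 5
= 5 semitones


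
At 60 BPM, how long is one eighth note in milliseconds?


Solution.
One quarter-note beat = 60000 / BPM = 60000 / 60 ms
Eighth note = 1/2 × quarter note
Duration = 1/2 × 60000 / 60 = 30000 / 60
= 500.0 ms


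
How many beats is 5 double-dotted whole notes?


Working:
Base whole note = 4 beats
Dot 1 adds half the previous value: +2
Dot 2 adds half the previous value: +1
One double-dotted whole = 4 + 2 + 1 = 7
5 of them = 5 × 7 = 35
= 35 beats


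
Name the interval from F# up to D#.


Letter names: F → D spans 6 letter names → a 6th
Semitones: F# → D# = 9 half-steps
A 6th of 9 semitones is a major 6th
= major 6th


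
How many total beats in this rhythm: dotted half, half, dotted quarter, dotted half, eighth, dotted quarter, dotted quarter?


Let's work it out.
Beat values:
  dotted half = 3 beats
  half = 2 beats
  dotted quarter = 1.5 beats
  dotted half = 3 beats
  eighth = 0.5 beats
  dotted quarter = 1.5 beats
  dotted quarter = 1.5 beats
Sum = 3 + 2 + 1.5 + 3 + 0.5 + 1.5 + 1.5
= 13 beats


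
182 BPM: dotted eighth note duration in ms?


Working:
One quarter-note beat = 60000 / BPM = 60000 / 182 ms
Dotted eighth note = 3/4 × quarter note
Duration = 3/4 × 60000 / 182 = 45000 / 182
= 247.3 ms


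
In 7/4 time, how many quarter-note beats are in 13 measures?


Reasoning:
Time signature 7/4: the bottom number 4 means the quarter note gets one count
The top number 7 means 7 quarter-note beats per measure
Total = 7 × 13 measures
= 91 quarter-note beats


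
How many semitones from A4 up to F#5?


Absolute semitone position = octave×12 + chromatic position
A4: 4×12 + 9 = 57
F#5: 5×12 + 6 = 66
Difference = 66 - 57 = 9
= 9 semitones


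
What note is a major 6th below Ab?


Working:
A 6th spans 6 letter names, so from A we land on C
A major 6th = 9 semitones below Ab
Spell C at that pitch: Cb
= Cb


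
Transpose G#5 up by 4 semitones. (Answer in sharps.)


G#5: chromatic position 8 in octave 5 → absolute = 5×12 + 8 = 68
Transpose up 4: 68 + 4 = 72
72 = 6×12 + 0 → C in octave 6
Result = C6


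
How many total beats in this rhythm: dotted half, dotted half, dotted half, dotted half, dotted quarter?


Let's work it out.
Beat values:
  dotted half = 3 beats
  dotted half = 3 beats
  dotted half = 3 beats
  dotted half = 3 beats
  dotted quarter = 1.5 beats
Sum = 3 + 3 + 3 + 3 + 1.5
= 13.5 beats


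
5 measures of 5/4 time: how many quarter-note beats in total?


Time signature 5/4: the bottom number 4 means the quarter note gets one count
The top number 5 means 5 quarter-note beats per measure
Total = 5 × 5 measures
= 25 quarter-note beats


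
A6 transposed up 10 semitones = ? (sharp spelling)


Let's work it out.
A6: chromatic position 9 in octave 6 → absolute = 6×12 + 9 = 81
Transpose up 10: 81 + 10 = 91
91 = 7×12 + 7 → G in octave 7
Result = G7


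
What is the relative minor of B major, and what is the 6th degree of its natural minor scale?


Let's work it out.
The relative minor shares the major's key signature and starts on its 6th degree
6th degree = a major 6th above the tonic; a major 6th above B is G#
→ relative minor of B major is G# minor
G# natural minor scale: G# A# B C# D# E F#
= G# minor; 6th degree = E


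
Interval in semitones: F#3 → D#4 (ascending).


Reasoning:
Absolute semitone position = octave×12 + chromatic position
F#3: 3×12 + 6 = 42
D#4: 4×12 + 3 = 51
Difference = 51 - 42 = 9
= 9 semitones


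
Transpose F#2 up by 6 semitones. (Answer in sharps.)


Reasoning:
F#2: chromatic position 6 in octave 2 → absolute = 2×12 + 6 = 30
Transpose up 6: 30 + 6 = 36
36 = 3×12 + 0 → C in octave 3
Result = C3


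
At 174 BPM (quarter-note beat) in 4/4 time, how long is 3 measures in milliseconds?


Reasoning:
Quarter-note beat duration = 60000 / 174 ms
Beats per measure (4/4) = 4
One measure = 4 × 60000 / 174 = 240000 / 174 ms
3 measures = 3 × 240000 / 174 = 720000 / 174
= 4137.9 ms


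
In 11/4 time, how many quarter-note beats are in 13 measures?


Step by step:
Time signature 11/4: the bottom number 4 means the quarter note gets one count
The top number 11 means 11 quarter-note beats per measure
Total = 11 × 13 measures
= 143 quarter-note beats


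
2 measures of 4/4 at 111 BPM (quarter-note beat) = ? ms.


Quarter-note beat duration = 60000 / 111 ms
Beats per measure (4/4) = 4
One measure = 4 × 60000 / 111 = 240000 / 111 ms
2 measures = 2 × 240000 / 111 = 480000 / 111
= 4324.3 ms


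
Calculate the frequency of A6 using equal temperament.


Reasoning:
f = 440 × 2^(n/12) where n = semitones from A4
A6: 24 semitones from A4
f = 440 × 2^(24/12)
f = 1760.00 Hz


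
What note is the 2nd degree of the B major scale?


Solution.
Major scale pattern: W-W-H-W-W-W-H (2-2-1-2-2-2-1 semitones)
Starting from B:
  B + 2 semitones → C#
  C# + 2 semitones → D#
  D# + 1 semitone → E
  E + 2 semitones → F#
  F# + 2 semitones → G#
  G# + 2 semitones → A#
  A# + 1 semitone → B
Scale: B C# D# E F# G# A#
Degree 2 = C#


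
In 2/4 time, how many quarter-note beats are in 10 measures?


Reasoning:
Time signature 2/4: the bottom number 4 means the quarter note gets one count
The top number 2 means 2 quarter-note beats per measure
Total = 2 × 10 measures
= 20 quarter-note beats


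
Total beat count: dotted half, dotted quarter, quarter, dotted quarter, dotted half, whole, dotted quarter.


Working:
Beat values:
  dotted half = 3 beats
  dotted quarter = 1.5 beats
  quarter = 1 beat
  dotted quarter = 1.5 beats
  dotted half = 3 beats
  whole = 4 beats
  dotted quarter = 1.5 beats
Sum = 3 + 1.5 + 1 + 1.5 + 3 + 4 + 1.5
= 15.5 beats


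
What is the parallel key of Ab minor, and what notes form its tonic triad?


Working:
Parallel keys share the same tonic but differ in mode
Ab minor → parallel is Ab major
Tonic triad of Ab major = Ab C Eb
= Ab major; triad = Ab C Eb


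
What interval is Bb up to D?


Let's work it out.
Letter names: B → D spans 3 letter names → a 3rd
Semitones: Bb → D = 4 half-steps
A 3rd of 4 semitones is a major 3rd
= major 3rd


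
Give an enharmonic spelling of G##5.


Enharmonic notes sound the same pitch but are spelled with different letter names
G## and A name the same pitch class
= A5


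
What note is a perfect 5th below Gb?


A 5th spans 5 letter names, so from G we land on C
A perfect 5th = 7 semitones below Gb
Spell C at that pitch: Cb
= Cb


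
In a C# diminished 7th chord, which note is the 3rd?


Diminished 7th chord = root + minor 3rd + diminished 5th + diminished 7th
Seventh chords stack in thirds, so the letter names are C-E-G-B
Root: C#
Minor 3rd above C#: E
Diminished 5th above C#: G
Diminished 7th above C#: Bb
The 3rd = E
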